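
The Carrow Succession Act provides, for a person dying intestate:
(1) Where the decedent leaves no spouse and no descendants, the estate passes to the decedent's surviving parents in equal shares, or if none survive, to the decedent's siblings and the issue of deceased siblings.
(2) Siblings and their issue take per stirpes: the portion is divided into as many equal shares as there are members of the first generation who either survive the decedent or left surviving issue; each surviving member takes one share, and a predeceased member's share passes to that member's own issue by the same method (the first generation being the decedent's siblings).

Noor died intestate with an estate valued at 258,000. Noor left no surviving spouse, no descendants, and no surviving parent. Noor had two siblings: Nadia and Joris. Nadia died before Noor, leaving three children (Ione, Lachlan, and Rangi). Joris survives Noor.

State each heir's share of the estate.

The entire 258,000 passes to the siblings and their issue.
That amount (258,000) is divided into 2 shares of 129,000: Joris takes 129,000; Nadia's 129,000 share passes to Nadia's issue.
Nadia's share (129,000) is divided into 3 shares of 43,000: Ione, Lachlan, and Rangi each take 43,000.

Ione: 43,000; Lachlan: 43,000; Rangi: 43,000; Joris: 129,000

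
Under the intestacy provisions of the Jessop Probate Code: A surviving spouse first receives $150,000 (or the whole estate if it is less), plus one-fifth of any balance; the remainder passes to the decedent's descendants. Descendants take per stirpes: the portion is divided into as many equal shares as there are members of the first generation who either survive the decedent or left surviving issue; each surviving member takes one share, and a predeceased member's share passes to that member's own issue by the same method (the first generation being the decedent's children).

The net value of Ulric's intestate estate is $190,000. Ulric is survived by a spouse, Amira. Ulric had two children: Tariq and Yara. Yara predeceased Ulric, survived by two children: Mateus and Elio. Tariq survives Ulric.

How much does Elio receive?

Elio receives $8,000.

Amira first takes $150,000, leaving a balance of $40,000. Amira then takes one-fifth of the balance ($8,000), for a total of $158,000. The remaining $32,000 passes to the descendants.
The descendants' portion ($32,000) is divided into 2 shares of $16,000: Tariq takes $16,000; Yara's $16,000 share passes to Yara's issue.
Yara's share ($16,000) is divided into 2 shares of $8,000: Mateus and Elio each take $8,000.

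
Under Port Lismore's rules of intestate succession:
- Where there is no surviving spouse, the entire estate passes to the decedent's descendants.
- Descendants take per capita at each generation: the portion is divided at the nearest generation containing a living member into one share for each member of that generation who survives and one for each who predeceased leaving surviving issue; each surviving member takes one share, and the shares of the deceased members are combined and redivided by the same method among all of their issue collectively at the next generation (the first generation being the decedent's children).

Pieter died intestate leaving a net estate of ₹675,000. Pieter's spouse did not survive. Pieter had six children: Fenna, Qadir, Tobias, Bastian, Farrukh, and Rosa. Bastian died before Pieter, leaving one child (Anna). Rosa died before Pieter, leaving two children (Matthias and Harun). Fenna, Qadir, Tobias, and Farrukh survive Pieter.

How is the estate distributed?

The entire ₹675,000 passes to the descendants.
That amount (₹675,000) is divided at the children's generation into 6 shares of ₹112,500. Fenna, Qadir, Tobias, and Farrukh each take ₹112,500. The 2 shares of the deceased (Bastian and Rosa) are combined into a pool of ₹225,000.
That pool (₹225,000) is divided at the grandchildren's generation equally among Anna, Matthias, and Harun: ₹75,000 each.

Fenna: ₹112,500; Qadir: ₹112,500; Tobias: ₹112,500; Anna: ₹75,000; Farrukh: ₹112,500; Matthias: ₹75,000; Harun: ₹75,000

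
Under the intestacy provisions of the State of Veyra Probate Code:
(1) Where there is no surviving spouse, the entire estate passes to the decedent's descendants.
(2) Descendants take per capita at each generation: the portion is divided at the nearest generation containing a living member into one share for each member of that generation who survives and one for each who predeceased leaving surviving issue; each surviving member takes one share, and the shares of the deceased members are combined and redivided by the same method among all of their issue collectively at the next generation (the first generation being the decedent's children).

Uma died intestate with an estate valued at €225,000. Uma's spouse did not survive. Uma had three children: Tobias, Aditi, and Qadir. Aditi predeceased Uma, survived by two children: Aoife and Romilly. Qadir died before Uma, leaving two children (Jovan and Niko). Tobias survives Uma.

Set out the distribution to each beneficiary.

The entire €225,000 passes to the descendants.
That amount (€225,000) is divided at the children's generation into 3 shares of €75,000. Tobias takes €75,000. The 2 shares of the deceased (Aditi and Qadir) are combined into a pool of €150,000.
That pool (€150,000) is divided at the grandchildren's generation equally among Aoife, Romilly, Jovan, and Niko: €37,500 each.

Tobias: €75,000; Aoife: €37,500; Romilly: €37,500; Jovan: €37,500; Niko: €37,500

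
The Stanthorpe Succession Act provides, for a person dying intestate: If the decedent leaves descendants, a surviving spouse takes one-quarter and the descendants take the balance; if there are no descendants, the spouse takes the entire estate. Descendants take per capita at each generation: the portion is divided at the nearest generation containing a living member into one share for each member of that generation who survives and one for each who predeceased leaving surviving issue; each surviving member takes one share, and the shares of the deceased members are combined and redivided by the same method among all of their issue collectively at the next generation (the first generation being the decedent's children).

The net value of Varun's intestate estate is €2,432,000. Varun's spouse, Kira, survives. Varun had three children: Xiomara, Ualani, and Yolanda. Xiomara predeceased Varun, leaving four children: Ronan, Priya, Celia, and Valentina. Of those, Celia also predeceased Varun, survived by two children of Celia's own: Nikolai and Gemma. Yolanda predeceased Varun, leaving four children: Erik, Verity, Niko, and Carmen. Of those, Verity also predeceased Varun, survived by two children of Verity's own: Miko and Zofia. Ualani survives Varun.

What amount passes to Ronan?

Ronan receives €152,000.

Kira takes one-quarter of €2,432,000 = €608,000. The remaining €1,824,000 passes to the descendants.
The descendants' portion (€1,824,000) is divided at the children's generation into 3 shares of €608,000. Ualani takes €608,000. The 2 shares of the deceased (Xiomara and Yolanda) are combined into a pool of €1,216,000.
That pool (€1,216,000) is divided at the grandchildren's generation into 8 shares of €152,000. Ronan, Priya, Valentina, Erik, Niko, and Carmen each take €152,000. The 2 shares of the deceased (Celia and Verity) are combined into a pool of €304,000.
That pool (€304,000) is divided at the great-grandchildren's generation equally among Nikolai, Gemma, Miko, and Zofia: €76,000 each.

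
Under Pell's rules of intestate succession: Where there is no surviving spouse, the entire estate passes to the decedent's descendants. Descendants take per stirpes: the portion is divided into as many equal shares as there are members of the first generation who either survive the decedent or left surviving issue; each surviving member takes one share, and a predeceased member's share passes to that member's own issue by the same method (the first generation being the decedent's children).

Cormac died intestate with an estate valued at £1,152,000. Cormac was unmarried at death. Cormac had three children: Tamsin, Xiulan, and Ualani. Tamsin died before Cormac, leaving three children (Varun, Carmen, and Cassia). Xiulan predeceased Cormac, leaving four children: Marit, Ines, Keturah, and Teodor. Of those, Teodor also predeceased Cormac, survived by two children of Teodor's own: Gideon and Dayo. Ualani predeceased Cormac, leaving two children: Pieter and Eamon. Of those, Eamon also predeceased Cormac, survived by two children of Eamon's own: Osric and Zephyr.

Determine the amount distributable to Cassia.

The entire £1,152,000 passes to the descendants.
That amount (£1,152,000) is divided into 3 shares of £384,000: Tamsin's £384,000 share passes to Tamsin's issue; Xiulan's £384,000 share passes to Xiulan's issue; Ualani's £384,000 share passes to Ualani's issue.
Tamsin's share (£384,000) is divided into 3 shares of £128,000: Varun, Carmen, and Cassia each take £128,000.
Xiulan's share (£384,000) is divided into 4 shares of £96,000: Marit, Ines, and Keturah each take £96,000; Teodor's £96,000 share passes to Teodor's issue.
Teodor's share (£96,000) is divided into 2 shares of £48,000: Gideon and Dayo each take £48,000.
Ualani's share (£384,000) is divided into 2 shares of £192,000: Pieter takes £192,000; Eamon's £192,000 share passes to Eamon's issue.
Eamon's share (£192,000) is divided into 2 shares of £96,000: Osric and Zephyr each take £96,000.

Cassia receives £128,000.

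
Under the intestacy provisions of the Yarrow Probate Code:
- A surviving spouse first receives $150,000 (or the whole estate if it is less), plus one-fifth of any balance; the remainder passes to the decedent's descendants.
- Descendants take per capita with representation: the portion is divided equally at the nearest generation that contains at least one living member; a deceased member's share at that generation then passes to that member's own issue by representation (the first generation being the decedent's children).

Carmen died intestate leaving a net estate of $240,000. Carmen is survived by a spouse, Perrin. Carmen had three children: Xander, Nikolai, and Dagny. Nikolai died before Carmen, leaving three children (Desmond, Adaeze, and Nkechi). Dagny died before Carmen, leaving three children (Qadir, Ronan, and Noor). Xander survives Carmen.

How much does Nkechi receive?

Perrin first takes $150,000, leaving a balance of $90,000. Perrin then takes one-fifth of the balance ($18,000), for a total of $168,000. The remaining $72,000 passes to the descendants.
The descendants' portion ($72,000) is divided into 3 shares of $24,000: Xander takes $24,000; Nikolai's $24,000 share passes to Nikolai's issue; Dagny's $24,000 share passes to Dagny's issue.
Nikolai's share ($24,000) is divided into 3 shares of $8,000: Desmond, Adaeze, and Nkechi each take $8,000.
Dagny's share ($24,000) is divided into 3 shares of $8,000: Qadir, Ronan, and Noor each take $8,000.

Nkechi receives $8,000.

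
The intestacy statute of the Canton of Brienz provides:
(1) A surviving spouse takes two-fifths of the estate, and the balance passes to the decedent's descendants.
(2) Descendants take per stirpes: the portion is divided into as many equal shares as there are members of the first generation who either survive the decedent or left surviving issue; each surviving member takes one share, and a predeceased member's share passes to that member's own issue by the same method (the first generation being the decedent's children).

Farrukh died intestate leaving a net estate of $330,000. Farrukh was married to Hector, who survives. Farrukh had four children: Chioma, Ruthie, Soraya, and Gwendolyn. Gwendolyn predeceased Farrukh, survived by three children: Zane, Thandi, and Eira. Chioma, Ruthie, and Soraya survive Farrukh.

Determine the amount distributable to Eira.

Eira receives $16,500.

Hector takes two-fifths of $330,000 = $132,000. The remaining $198,000 passes to the descendants.
The descendants' portion ($198,000) is divided into 4 shares of $49,500: Chioma, Ruthie, and Soraya each take $49,500; Gwendolyn's $49,500 share passes to Gwendolyn's issue.
Gwendolyn's share ($49,500) is divided into 3 shares of $16,500: Zane, Thandi, and Eira each take $16,500.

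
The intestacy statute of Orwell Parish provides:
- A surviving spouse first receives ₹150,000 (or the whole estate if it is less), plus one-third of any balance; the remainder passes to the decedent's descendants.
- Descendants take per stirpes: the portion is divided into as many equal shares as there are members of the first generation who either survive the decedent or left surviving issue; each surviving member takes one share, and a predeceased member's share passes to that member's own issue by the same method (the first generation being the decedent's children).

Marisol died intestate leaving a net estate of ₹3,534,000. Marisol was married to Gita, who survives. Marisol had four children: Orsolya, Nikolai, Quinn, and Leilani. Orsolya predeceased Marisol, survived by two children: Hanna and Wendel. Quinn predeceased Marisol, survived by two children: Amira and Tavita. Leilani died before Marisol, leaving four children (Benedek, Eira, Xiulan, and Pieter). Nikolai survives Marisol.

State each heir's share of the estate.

Gita: ₹1,278,000; Hanna: ₹282,000; Wendel: ₹282,000; Nikolai: ₹564,000; Amira: ₹282,000; Tavita: ₹282,000; Benedek: ₹141,000; Eira: ₹141,000; Xiulan: ₹141,000; Pieter: ₹141,000

Gita first takes ₹150,000, leaving a balance of ₹3,384,000. Gita then takes one-third of the balance (₹1,128,000), for a total of ₹1,278,000. The remaining ₹2,256,000 passes to the descendants.
The descendants' portion (₹2,256,000) is divided into 4 shares of ₹564,000: Nikolai takes ₹564,000; Orsolya's ₹564,000 share passes to Orsolya's issue; Quinn's ₹564,000 share passes to Quinn's issue; Leilani's ₹564,000 share passes to Leilani's issue.
Orsolya's share (₹564,000) is divided into 2 shares of ₹282,000: Hanna and Wendel each take ₹282,000.
Quinn's share (₹564,000) is divided into 2 shares of ₹282,000: Amira and Tavita each take ₹282,000.
Leilani's share (₹564,000) is divided into 4 shares of ₹141,000: Benedek, Eira, Xiulan, and Pieter each take ₹141,000.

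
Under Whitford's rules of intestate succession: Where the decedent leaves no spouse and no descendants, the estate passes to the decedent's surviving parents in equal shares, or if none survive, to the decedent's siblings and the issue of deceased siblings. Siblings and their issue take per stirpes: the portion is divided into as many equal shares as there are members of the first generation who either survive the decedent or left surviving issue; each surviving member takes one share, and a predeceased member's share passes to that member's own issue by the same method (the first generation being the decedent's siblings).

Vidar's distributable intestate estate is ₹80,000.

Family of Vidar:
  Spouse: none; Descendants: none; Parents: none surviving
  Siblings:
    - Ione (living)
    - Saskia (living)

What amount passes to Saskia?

Saskia receives ₹40,000.

The entire ₹80,000 passes to the siblings and their issue.
That amount (₹80,000) is divided into 2 shares of ₹40,000: Ione and Saskia each take ₹40,000.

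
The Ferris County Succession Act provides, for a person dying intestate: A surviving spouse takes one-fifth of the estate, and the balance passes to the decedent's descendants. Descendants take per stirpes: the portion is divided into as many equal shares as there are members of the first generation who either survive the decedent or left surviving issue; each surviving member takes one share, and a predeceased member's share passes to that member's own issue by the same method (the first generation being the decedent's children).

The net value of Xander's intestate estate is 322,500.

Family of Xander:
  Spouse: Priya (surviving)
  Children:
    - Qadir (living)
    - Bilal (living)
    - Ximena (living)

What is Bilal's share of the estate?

Priya takes one-fifth of 322,500 = 64,500. The remaining 258,000 passes to the descendants.
The descendants' portion (258,000) is divided into 3 shares of 86,000: Qadir, Bilal, and Ximena each take 86,000.

Bilal receives 86,000.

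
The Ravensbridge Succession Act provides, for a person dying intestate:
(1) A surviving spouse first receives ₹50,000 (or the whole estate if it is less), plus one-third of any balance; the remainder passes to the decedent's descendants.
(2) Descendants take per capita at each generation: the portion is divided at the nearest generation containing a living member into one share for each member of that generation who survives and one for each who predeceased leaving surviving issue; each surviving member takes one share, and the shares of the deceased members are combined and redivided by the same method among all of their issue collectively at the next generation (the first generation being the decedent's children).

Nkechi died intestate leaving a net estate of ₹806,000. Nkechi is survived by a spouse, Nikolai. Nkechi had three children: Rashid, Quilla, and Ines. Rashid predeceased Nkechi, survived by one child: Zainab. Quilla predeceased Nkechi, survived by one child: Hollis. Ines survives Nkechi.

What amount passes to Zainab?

Nikolai first takes ₹50,000, leaving a balance of ₹756,000. Nikolai then takes one-third of the balance (₹252,000), for a total of ₹302,000. The remaining ₹504,000 passes to the descendants.
The descendants' portion (₹504,000) is divided at the children's generation into 3 shares of ₹168,000. Ines takes ₹168,000. The 2 shares of the deceased (Rashid and Quilla) are combined into a pool of ₹336,000.
That pool (₹336,000) is divided at the grandchildren's generation equally among Zainab and Hollis: ₹168,000 each.

Zainab receives ₹168,000.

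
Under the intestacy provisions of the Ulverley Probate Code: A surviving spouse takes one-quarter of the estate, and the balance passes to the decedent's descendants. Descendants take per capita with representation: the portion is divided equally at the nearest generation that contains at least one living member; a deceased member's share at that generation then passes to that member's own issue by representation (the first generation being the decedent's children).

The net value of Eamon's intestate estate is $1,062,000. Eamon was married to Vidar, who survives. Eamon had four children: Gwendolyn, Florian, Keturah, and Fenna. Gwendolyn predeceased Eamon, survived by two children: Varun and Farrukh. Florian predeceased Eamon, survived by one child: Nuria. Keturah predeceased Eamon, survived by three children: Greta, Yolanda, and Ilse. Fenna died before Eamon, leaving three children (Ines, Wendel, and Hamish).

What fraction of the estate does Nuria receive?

Vidar takes one-quarter of $1,062,000 = $265,500. The remaining $796,500 passes to the descendants.
No child survives, so the initial division is made at the grandchildren's generation.
The descendants' portion ($796,500) is divided into 9 shares of $88,500: Varun, Farrukh, Nuria, Greta, Yolanda, Ilse, Ines, Wendel, and Hamish each take $88,500.

Nuria receives 1/12 of the estate.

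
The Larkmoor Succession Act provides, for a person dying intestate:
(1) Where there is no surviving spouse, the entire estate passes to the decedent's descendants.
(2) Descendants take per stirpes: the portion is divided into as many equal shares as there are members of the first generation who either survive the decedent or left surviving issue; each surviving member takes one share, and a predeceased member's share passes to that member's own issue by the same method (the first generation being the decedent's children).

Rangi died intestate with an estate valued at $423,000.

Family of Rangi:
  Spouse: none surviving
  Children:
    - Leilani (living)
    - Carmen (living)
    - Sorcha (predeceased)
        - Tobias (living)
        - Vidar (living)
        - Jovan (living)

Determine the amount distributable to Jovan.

Jovan receives $47,000.

The entire $423,000 passes to the descendants.
That amount ($423,000) is divided into 3 shares of $141,000: Leilani and Carmen each take $141,000; Sorcha's $141,000 share passes to Sorcha's issue.
Sorcha's share ($141,000) is divided into 3 shares of $47,000: Tobias, Vidar, and Jovan each take $47,000.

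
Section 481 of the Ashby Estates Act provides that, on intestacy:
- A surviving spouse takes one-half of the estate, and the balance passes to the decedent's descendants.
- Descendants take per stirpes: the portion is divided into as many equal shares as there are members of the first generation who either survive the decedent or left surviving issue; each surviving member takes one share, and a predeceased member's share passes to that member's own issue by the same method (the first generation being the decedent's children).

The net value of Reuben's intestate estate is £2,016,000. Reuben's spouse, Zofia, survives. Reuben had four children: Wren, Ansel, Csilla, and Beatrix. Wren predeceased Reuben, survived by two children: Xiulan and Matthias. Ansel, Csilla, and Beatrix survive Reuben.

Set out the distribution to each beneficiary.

Zofia takes one-half of £2,016,000 = £1,008,000. The remaining £1,008,000 passes to the descendants.
The descendants' portion (£1,008,000) is divided into 4 shares of £252,000: Ansel, Csilla, and Beatrix each take £252,000; Wren's £252,000 share passes to Wren's issue.
Wren's share (£252,000) is divided into 2 shares of £126,000: Xiulan and Matthias each take £126,000.

Zofia: £1,008,000; Xiulan: £126,000; Matthias: £126,000; Ansel: £252,000; Csilla: £252,000; Beatrix: £252,000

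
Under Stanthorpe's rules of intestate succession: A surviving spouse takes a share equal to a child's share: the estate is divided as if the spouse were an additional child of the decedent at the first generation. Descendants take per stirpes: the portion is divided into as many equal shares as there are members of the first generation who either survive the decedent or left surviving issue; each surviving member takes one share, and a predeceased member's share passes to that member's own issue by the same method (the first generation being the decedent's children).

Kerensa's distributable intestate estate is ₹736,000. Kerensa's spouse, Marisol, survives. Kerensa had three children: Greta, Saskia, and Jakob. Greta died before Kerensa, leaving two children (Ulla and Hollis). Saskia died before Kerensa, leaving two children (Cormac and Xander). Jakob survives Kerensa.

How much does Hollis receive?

The spouse counts as an additional share at the children's level, so there are 4 primary shares of ₹184,000. Marisol takes one such share (₹184,000).
The children's combined portion (₹552,000) is divided into 3 shares of ₹184,000: Jakob takes ₹184,000; Greta's ₹184,000 share passes to Greta's issue; Saskia's ₹184,000 share passes to Saskia's issue.
Greta's share (₹184,000) is divided into 2 shares of ₹92,000: Ulla and Hollis each take ₹92,000.
Saskia's share (₹184,000) is divided into 2 shares of ₹92,000: Cormac and Xander each take ₹92,000.

Hollis receives ₹92,000.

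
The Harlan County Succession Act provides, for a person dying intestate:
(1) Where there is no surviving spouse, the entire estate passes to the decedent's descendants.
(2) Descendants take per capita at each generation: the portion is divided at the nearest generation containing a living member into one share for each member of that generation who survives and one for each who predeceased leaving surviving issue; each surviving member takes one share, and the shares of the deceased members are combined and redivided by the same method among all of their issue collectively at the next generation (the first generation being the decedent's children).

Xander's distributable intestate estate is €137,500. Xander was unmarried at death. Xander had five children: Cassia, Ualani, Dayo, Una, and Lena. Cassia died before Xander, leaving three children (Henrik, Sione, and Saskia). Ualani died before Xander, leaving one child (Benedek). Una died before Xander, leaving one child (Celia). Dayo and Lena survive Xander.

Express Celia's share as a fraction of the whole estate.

Celia receives 3/25 of the estate.

The entire €137,500 passes to the descendants.
That amount (€137,500) is divided at the children's generation into 5 shares of €27,500. Dayo and Lena each take €27,500. The 3 shares of the deceased (Cassia, Ualani, and Una) are combined into a pool of €82,500.
That pool (€82,500) is divided at the grandchildren's generation equally among Henrik, Sione, Saskia, Benedek, and Celia: €16,500 each.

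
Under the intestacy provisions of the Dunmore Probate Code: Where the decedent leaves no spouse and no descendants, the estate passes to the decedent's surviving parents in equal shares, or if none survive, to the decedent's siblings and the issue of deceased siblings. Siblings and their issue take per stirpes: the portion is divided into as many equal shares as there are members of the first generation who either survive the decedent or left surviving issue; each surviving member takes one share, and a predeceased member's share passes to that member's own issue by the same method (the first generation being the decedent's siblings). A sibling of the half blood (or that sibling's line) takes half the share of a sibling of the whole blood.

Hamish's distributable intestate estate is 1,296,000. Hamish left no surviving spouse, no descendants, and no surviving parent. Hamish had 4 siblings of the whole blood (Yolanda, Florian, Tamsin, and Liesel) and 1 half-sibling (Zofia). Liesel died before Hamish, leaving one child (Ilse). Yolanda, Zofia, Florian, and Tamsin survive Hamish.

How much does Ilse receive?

The entire 1,296,000 passes to the siblings and their issue.
Counting each half-blood sibling's line as half a unit, there are 9/2 units in 1,296,000, so one unit is 288,000. Whole-blood lines (Yolanda, Florian, Tamsin, and Liesel) take 288,000 each; half-blood lines (Zofia) take 144,000 each.
Liesel's share (288,000) passes entirely to Ilse.

Ilse receives 288,000.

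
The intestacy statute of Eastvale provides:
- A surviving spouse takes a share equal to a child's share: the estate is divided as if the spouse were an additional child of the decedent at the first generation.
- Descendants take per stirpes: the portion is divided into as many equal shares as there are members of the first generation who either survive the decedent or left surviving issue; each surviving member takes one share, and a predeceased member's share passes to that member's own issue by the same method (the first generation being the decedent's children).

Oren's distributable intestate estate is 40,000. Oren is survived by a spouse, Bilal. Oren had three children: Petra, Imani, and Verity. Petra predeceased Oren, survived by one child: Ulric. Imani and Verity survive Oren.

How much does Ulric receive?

Ulric receives 10,000.

The spouse counts as an additional share at the children's level, so there are 4 primary shares of 10,000. Bilal takes one such share (10,000).
The children's combined portion (30,000) is divided into 3 shares of 10,000: Imani and Verity each take 10,000; Petra's 10,000 share passes to Petra's issue.
Petra's share (10,000) passes entirely to Ulric.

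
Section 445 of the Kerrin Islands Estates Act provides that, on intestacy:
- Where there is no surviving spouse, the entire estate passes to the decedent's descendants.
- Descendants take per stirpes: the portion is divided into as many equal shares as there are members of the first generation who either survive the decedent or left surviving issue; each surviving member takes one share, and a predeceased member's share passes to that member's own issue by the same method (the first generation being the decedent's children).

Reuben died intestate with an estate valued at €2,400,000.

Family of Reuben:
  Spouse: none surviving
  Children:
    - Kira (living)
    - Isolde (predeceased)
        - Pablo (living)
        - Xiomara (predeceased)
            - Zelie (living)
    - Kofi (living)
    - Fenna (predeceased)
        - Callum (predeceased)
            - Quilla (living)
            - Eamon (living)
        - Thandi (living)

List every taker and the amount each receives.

The entire €2,400,000 passes to the descendants.
That amount (€2,400,000) is divided into 4 shares of €600,000: Kira and Kofi each take €600,000; Isolde's €600,000 share passes to Isolde's issue; Fenna's €600,000 share passes to Fenna's issue.
Isolde's share (€600,000) is divided into 2 shares of €300,000: Pablo takes €300,000; Xiomara's €300,000 share passes to Xiomara's issue.
Xiomara's share (€300,000) passes entirely to Zelie.
Fenna's share (€600,000) is divided into 2 shares of €300,000: Thandi takes €300,000; Callum's €300,000 share passes to Callum's issue.
Callum's share (€300,000) is divided into 2 shares of €150,000: Quilla and Eamon each take €150,000.

Kira: €600,000; Pablo: €300,000; Zelie: €300,000; Kofi: €600,000; Quilla: €150,000; Eamon: €150,000; Thandi: €300,000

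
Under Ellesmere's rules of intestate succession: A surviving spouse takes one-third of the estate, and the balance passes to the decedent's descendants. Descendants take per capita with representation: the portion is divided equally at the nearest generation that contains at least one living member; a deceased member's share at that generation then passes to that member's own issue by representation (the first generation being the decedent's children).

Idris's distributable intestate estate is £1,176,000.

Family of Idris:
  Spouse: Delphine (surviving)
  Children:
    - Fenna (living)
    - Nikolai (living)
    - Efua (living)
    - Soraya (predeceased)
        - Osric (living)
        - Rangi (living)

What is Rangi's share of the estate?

Rangi receives £98,000.

Delphine takes one-third of £1,176,000 = £392,000. The remaining £784,000 passes to the descendants.
The descendants' portion (£784,000) is divided into 4 shares of £196,000: Fenna, Nikolai, and Efua each take £196,000; Soraya's £196,000 share passes to Soraya's issue.
Soraya's share (£196,000) is divided into 2 shares of £98,000: Osric and Rangi each take £98,000.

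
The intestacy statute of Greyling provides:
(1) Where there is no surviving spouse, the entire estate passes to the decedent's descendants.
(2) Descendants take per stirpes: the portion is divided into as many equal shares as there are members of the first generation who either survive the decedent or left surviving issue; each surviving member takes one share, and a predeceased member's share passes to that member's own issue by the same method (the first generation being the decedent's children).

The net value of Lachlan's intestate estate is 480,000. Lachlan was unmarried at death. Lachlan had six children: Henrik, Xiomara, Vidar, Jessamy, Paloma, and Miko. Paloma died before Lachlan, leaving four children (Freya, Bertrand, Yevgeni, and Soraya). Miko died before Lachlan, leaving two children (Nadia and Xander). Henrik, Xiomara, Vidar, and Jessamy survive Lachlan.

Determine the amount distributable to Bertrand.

Bertrand receives 20,000.

The entire 480,000 passes to the descendants.
That amount (480,000) is divided into 6 shares of 80,000: Henrik, Xiomara, Vidar, and Jessamy each take 80,000; Paloma's 80,000 share passes to Paloma's issue; Miko's 80,000 share passes to Miko's issue.
Paloma's share (80,000) is divided into 4 shares of 20,000: Freya, Bertrand, Yevgeni, and Soraya each take 20,000.
Miko's share (80,000) is divided into 2 shares of 40,000: Nadia and Xander each take 40,000.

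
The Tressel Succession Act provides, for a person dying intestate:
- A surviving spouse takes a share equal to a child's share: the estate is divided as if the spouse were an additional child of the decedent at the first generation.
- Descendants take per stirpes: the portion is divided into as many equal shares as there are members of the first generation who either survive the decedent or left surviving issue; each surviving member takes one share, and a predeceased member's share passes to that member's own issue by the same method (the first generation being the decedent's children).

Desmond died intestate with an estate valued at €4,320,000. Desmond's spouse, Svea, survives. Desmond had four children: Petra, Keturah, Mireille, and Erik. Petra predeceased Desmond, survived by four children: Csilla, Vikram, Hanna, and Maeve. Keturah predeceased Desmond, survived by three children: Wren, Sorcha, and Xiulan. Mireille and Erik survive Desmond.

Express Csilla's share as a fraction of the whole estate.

The spouse counts as an additional share at the children's level, so there are 5 primary shares of €864,000. Svea takes one such share (€864,000).
The children's combined portion (€3,456,000) is divided into 4 shares of €864,000: Mireille and Erik each take €864,000; Petra's €864,000 share passes to Petra's issue; Keturah's €864,000 share passes to Keturah's issue.
Petra's share (€864,000) is divided into 4 shares of €216,000: Csilla, Vikram, Hanna, and Maeve each take €216,000.
Keturah's share (€864,000) is divided into 3 shares of €288,000: Wren, Sorcha, and Xiulan each take €288,000.

Csilla receives 1/20 of the estate.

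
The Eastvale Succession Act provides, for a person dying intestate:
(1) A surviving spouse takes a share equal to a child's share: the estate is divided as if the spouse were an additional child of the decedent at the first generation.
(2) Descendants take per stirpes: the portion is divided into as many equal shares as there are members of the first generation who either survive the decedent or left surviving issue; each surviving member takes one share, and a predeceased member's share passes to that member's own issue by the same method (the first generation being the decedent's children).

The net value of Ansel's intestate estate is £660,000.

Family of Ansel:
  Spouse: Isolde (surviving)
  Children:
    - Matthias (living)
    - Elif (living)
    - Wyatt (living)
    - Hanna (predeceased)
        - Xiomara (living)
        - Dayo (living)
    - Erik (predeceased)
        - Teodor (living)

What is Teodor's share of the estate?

Teodor receives £110,000.

The spouse counts as an additional share at the children's level, so there are 6 primary shares of £110,000. Isolde takes one such share (£110,000).
The children's combined portion (£550,000) is divided into 5 shares of £110,000: Matthias, Elif, and Wyatt each take £110,000; Hanna's £110,000 share passes to Hanna's issue; Erik's £110,000 share passes to Erik's issue.
Hanna's share (£110,000) is divided into 2 shares of £55,000: Xiomara and Dayo each take £55,000.
Erik's share (£110,000) passes entirely to Teodor.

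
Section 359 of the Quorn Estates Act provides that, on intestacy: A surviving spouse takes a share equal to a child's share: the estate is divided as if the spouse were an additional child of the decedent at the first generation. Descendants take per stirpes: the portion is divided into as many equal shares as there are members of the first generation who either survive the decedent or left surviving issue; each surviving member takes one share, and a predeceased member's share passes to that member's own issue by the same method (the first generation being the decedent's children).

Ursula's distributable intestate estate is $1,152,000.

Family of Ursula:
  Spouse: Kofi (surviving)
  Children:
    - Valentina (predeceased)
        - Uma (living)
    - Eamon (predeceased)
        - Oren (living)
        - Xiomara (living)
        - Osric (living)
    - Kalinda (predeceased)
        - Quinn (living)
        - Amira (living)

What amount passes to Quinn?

Quinn receives $144,000.

The spouse counts as an additional share at the children's level, so there are 4 primary shares of $288,000. Kofi takes one such share ($288,000).
The children's combined portion ($864,000) is divided into 3 shares of $288,000: Valentina's $288,000 share passes to Valentina's issue; Eamon's $288,000 share passes to Eamon's issue; Kalinda's $288,000 share passes to Kalinda's issue.
Valentina's share ($288,000) passes entirely to Uma.
Eamon's share ($288,000) is divided into 3 shares of $96,000: Oren, Xiomara, and Osric each take $96,000.
Kalinda's share ($288,000) is divided into 2 shares of $144,000: Quinn and Amira each take $144,000.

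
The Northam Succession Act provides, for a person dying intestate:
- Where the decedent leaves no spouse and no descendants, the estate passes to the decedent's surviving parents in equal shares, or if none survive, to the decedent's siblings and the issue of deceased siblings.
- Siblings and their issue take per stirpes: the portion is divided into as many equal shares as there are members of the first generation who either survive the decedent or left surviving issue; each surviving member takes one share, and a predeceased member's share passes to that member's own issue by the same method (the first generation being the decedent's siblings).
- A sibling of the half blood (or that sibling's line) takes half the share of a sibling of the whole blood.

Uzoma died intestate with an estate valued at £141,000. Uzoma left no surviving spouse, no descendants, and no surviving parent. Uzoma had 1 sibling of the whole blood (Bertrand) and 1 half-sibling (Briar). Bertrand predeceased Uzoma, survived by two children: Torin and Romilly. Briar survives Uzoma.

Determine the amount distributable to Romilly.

The entire £141,000 passes to the siblings and their issue.
Counting each half-blood sibling's line as half a unit, there are 3/2 units in £141,000, so one unit is £94,000. Whole-blood lines (Bertrand) take £94,000 each; half-blood lines (Briar) take £47,000 each.
Bertrand's share (£94,000) is divided into 2 shares of £47,000: Torin and Romilly each take £47,000.

Romilly receives £47,000.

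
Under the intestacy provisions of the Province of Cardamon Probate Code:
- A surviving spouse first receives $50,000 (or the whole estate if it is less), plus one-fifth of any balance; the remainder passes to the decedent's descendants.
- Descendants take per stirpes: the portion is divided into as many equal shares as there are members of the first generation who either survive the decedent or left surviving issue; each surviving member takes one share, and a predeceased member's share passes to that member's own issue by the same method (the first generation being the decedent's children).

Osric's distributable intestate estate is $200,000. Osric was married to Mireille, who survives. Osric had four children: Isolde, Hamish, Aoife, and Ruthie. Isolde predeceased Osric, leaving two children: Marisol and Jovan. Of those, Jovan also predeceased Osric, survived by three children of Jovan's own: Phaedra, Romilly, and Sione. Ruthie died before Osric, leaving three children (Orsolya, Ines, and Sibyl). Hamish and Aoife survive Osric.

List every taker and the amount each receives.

Mireille: $80,000; Marisol: $15,000; Phaedra: $5,000; Romilly: $5,000; Sione: $5,000; Hamish: $30,000; Aoife: $30,000; Orsolya: $10,000; Ines: $10,000; Sibyl: $10,000

Mireille first takes $50,000, leaving a balance of $150,000. Mireille then takes one-fifth of the balance ($30,000), for a total of $80,000. The remaining $120,000 passes to the descendants.
The descendants' portion ($120,000) is divided into 4 shares of $30,000: Hamish and Aoife each take $30,000; Isolde's $30,000 share passes to Isolde's issue; Ruthie's $30,000 share passes to Ruthie's issue.
Isolde's share ($30,000) is divided into 2 shares of $15,000: Marisol takes $15,000; Jovan's $15,000 share passes to Jovan's issue.
Jovan's share ($15,000) is divided into 3 shares of $5,000: Phaedra, Romilly, and Sione each take $5,000.
Ruthie's share ($30,000) is divided into 3 shares of $10,000: Orsolya, Ines, and Sibyl each take $10,000.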